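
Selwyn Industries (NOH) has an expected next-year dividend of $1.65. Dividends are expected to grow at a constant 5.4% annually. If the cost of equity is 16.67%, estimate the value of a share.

Gordon growth model: P₀ = D₁/(r − g), with D₁ = 1.65 given directly.
P₀ = 1.6500 / (0.1667 − 0.054) = 1.6500 / 0.1127 = 14.6406

$14.64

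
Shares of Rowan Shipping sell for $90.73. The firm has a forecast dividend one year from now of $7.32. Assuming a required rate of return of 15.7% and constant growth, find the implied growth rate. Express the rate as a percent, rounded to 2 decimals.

7.63%

From P₀ = D₁/(r − g), the implied growth is g = r − D₁/P₀.
g = 0.157 − 7.32/90.73 = 0.157 − 0.08068 = 0.07632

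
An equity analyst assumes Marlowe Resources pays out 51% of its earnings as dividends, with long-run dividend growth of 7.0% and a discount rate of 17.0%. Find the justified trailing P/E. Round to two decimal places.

5.46

Justified trailing P/E = b(1+g)/(r−g) = 0.51×(1+0.07)/(0.17−0.07) = 5.4570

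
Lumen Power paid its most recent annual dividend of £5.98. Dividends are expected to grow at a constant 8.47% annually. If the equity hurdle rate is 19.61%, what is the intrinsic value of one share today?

Gordon growth model: P₀ = D₁/(r − g). D₁ = 5.98 × (1 + 0.0847) = 6.4865.
P₀ = 6.4865 / (0.1961 − 0.0847) = 6.4865 / 0.1114 = 58.2272

£58.23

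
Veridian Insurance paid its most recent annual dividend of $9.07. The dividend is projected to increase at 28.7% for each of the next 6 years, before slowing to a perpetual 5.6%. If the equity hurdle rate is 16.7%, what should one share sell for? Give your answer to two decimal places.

$232.97

Two-stage DDM. Project D₁…D_6 at 0.287, terminal growth 0.056, discount at r = 0.167.
D_1 = 11.6731
D_2 = 15.0233
D_3 = 19.3349
D_4 = 24.8841
D_5 = 32.0258
D_6 = 41.2172
Terminal value at t=6: TV = D_7/(r−g) = 43.5254/(0.167−0.056) = 392.1205
P₀ = 11.6731/(1+0.167)^1 + 15.0233/(1+0.167)^2 + 19.3349/(1+0.167)^3 + 24.8841/(1+0.167)^4 + 32.0258/(1+0.167)^5 + 41.2172/(1+0.167)^6 + 392.1205/(1+0.167)^6 = 232.9661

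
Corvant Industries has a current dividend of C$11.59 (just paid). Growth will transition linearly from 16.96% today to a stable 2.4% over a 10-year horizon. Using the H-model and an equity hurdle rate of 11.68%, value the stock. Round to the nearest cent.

C$218.81

H-model: P₀ = D₀[(1+g_L) + H(g_S−g_L)]/(r−g_L), with H = 10/2 = 5.
P₀ = 11.59 × [(1+0.024) + 5×(0.1696−0.024)] / (0.1168−0.024)
   = 11.59 × 1.7520 / 0.0928 = 218.8112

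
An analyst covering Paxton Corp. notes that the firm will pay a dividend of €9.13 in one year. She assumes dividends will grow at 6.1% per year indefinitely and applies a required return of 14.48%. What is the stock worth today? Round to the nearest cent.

€108.95

Gordon growth model: P₀ = D₁/(r − g), with D₁ = 9.13 given directly.
P₀ = 9.1300 / (0.1448 − 0.061) = 9.1300 / 0.0838 = 108.9499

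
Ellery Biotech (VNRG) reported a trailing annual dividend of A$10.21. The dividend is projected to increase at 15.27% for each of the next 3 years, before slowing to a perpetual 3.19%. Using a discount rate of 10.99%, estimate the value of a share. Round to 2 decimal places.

A$184.36

Two-stage DDM. Project D₁…D_3 at 0.1527, terminal growth 0.0319, discount at r = 0.1099.
D_1 = 11.7691
D_2 = 13.5662
D_3 = 15.6378
Terminal value at t=3: TV = D_4/(r−g) = 16.1366/(0.1099−0.0319) = 206.8796
P₀ = 11.7691/(1+0.1099)^1 + 13.5662/(1+0.1099)^2 + 15.6378/(1+0.1099)^3 + 206.8796/(1+0.1099)^3 = 184.3631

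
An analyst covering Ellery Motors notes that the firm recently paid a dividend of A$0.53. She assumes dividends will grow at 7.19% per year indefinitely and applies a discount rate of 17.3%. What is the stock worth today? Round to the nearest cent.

Gordon growth model: P₀ = D₁/(r − g). D₁ = 0.53 × (1 + 0.0719) = 0.5681.
P₀ = 0.5681 / (0.173 − 0.0719) = 0.5681 / 0.1011 = 5.6193

A$5.62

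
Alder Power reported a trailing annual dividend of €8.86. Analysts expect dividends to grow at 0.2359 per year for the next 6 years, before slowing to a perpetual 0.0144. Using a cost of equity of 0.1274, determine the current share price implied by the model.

Two-stage DDM. Project D₁…D_6 at 0.2359, terminal growth 0.0144, discount at r = 0.1274.
D_1 = 10.9501
D_2 = 13.5332
D_3 = 16.7257
D_4 = 20.6713
D_5 = 25.5476
D_6 = 31.5743
Terminal value at t=6: TV = D_7/(r−g) = 32.0290/(0.1274−0.0144) = 283.4422
P₀ = 10.9501/(1+0.1274)^1 + 13.5332/(1+0.1274)^2 + 16.7257/(1+0.1274)^3 + 20.6713/(1+0.1274)^4 + 25.5476/(1+0.1274)^5 + 31.5743/(1+0.1274)^6 + 283.4422/(1+0.1274)^6 = 212.2685

€212.27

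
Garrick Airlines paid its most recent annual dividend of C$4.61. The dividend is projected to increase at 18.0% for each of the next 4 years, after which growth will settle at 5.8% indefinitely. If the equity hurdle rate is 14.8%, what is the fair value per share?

Two-stage DDM. Project D₁…D_4 at 0.18, terminal growth 0.058, discount at r = 0.148.
D_1 = 5.4398
D_2 = 6.4190
D_3 = 7.5744
D_4 = 8.9378
Terminal value at t=4: TV = D_5/(r−g) = 9.4562/(0.148−0.058) = 105.0684
P₀ = 5.4398/(1+0.148)^1 + 6.4190/(1+0.148)^2 + 7.5744/(1+0.148)^3 + 8.9378/(1+0.148)^4 + 105.0684/(1+0.148)^4 = 80.2543

C$80.25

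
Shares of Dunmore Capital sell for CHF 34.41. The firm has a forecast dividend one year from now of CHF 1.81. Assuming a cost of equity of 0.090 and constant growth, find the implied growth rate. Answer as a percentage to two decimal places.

3.74%

From P₀ = D₁/(r − g), the implied growth is g = r − D₁/P₀.
g = 0.09 − 1.81/34.41 = 0.09 − 0.05260 = 0.03740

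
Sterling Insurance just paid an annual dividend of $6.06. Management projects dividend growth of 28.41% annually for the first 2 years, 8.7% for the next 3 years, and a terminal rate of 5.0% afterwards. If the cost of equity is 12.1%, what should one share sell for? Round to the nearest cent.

Three-stage DDM. Project D₁…D_5; terminal Gordon value at t=5 with g = 0.05; discount at r = 0.121.
D_1 = 7.7816
D_2 = 9.9924
D_3 = 10.8618
D_4 = 11.8067
D_5 = 12.8339
TV_5 = 13.4756/(0.121−0.05) = 189.7972
P₀ = Σ Dₜ/(1+r)ᵗ + TV_5/(1+r)^5 = 144.5470

$144.55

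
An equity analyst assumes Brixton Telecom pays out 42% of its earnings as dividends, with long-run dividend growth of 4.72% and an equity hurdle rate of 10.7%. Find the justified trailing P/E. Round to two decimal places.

Justified trailing P/E = b(1+g)/(r−g) = 0.42×(1+0.0472)/(0.107−0.0472) = 7.3549

7.35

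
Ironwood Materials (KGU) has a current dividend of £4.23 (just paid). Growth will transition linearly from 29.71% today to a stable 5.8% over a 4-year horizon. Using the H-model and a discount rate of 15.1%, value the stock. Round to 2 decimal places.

£69.87

H-model: P₀ = D₀[(1+g_L) + H(g_S−g_L)]/(r−g_L), with H = 4/2 = 2.
P₀ = 4.23 × [(1+0.058) + 2×(0.2971−0.058)] / (0.151−0.058)
   = 4.23 × 1.5362 / 0.093 = 69.8723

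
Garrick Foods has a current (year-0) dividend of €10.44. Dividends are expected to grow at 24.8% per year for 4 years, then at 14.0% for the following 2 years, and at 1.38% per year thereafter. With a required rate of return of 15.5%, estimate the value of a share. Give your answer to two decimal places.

Three-stage DDM. Project D₁…D_6; terminal Gordon value at t=6 with g = 0.0138; discount at r = 0.155.
D_1 = 13.0291
D_2 = 16.2603
D_3 = 20.2929
D_4 = 25.3255
D_5 = 28.8711
D_6 = 32.9131
TV_6 = 33.3673/(0.155−0.0138) = 236.3122
P₀ = Σ Dₜ/(1+r)ᵗ + TV_6/(1+r)^6 = 178.3197

€178.32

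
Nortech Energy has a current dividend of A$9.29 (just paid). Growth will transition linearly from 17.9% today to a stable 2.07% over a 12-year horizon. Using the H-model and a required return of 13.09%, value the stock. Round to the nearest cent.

A$166.12

H-model: P₀ = D₀[(1+g_L) + H(g_S−g_L)]/(r−g_L), with H = 12/2 = 6.
P₀ = 9.29 × [(1+0.0207) + 6×(0.179−0.0207)] / (0.1309−0.0207)
   = 9.29 × 1.9705 / 0.1102 = 166.1157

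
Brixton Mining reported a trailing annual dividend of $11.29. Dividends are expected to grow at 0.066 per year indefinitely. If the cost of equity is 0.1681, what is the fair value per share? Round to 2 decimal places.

Gordon growth model: P₀ = D₁/(r − g). D₁ = 11.29 × (1 + 0.066) = 12.0351.
P₀ = 12.0351 / (0.1681 − 0.066) = 12.0351 / 0.1021 = 117.8760

$117.88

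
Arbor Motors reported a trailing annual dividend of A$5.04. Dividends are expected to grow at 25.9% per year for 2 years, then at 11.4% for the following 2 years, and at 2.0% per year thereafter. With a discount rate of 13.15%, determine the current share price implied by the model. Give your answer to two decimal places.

A$79.37

Three-stage DDM. Project D₁…D_4; terminal Gordon value at t=4 with g = 0.02; discount at r = 0.1315.
D_1 = 6.3454
D_2 = 7.9888
D_3 = 8.8995
D_4 = 9.9141
TV_4 = 10.1124/(0.1315−0.02) = 90.6938
P₀ = Σ Dₜ/(1+r)ᵗ + TV_4/(1+r)^4 = 79.3692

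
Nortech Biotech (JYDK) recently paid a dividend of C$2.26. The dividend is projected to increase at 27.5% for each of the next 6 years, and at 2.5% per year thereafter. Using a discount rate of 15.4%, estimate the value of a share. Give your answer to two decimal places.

C$52.17

Two-stage DDM. Project D₁…D_6 at 0.275, terminal growth 0.025, discount at r = 0.154.
D_1 = 2.8815
D_2 = 3.6739
D_3 = 4.6842
D_4 = 5.9724
D_5 = 7.6148
D_6 = 9.7089
Terminal value at t=6: TV = D_7/(r−g) = 9.9516/(0.154−0.025) = 77.1443
P₀ = 2.8815/(1+0.154)^1 + 3.6739/(1+0.154)^2 + 4.6842/(1+0.154)^3 + 5.9724/(1+0.154)^4 + 7.6148/(1+0.154)^5 + 9.7089/(1+0.154)^6 + 77.1443/(1+0.154)^6 = 52.1670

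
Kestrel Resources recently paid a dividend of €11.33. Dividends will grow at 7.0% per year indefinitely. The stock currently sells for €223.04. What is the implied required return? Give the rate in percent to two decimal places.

12.44%

Rearranging the constant-growth DDM: r = D₁/P₀ + g.
D₁ = 11.33 × (1 + 0.07) = 12.1231.
r = 12.1231 / 223.04 + 0.07 = 0.05435 + 0.07 = 0.12435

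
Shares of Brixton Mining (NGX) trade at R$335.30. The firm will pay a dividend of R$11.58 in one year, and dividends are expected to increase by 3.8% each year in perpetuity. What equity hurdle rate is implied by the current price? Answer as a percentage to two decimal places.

7.25%

Rearranging the constant-growth DDM: r = D₁/P₀ + g.
r = 11.5800 / 335.30 + 0.038 = 0.03454 + 0.038 = 0.07254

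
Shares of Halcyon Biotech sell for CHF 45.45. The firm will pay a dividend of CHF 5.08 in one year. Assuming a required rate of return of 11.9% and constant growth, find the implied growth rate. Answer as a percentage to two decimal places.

0.72%

From P₀ = D₁/(r − g), the implied growth is g = r − D₁/P₀.
g = 0.119 − 5.08/45.45 = 0.119 − 0.11177 = 0.00723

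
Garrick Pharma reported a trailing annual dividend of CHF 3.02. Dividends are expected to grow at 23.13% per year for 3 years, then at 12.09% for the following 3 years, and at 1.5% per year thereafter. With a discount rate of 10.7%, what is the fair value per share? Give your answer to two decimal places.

Three-stage DDM. Project D₁…D_6; terminal Gordon value at t=6 with g = 0.015; discount at r = 0.107.
D_1 = 3.7185
D_2 = 4.5786
D_3 = 5.6377
D_4 = 6.3192
D_5 = 7.0832
D_6 = 7.9396
TV_6 = 8.0587/(0.107−0.015) = 87.5946
P₀ = Σ Dₜ/(1+r)ᵗ + TV_6/(1+r)^6 = 71.6327

CHF 71.63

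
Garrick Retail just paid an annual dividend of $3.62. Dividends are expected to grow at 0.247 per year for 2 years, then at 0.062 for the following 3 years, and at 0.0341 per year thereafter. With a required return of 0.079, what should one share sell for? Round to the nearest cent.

$129.25

Three-stage DDM. Project D₁…D_5; terminal Gordon value at t=5 with g = 0.0341; discount at r = 0.079.
D_1 = 4.5141
D_2 = 5.6291
D_3 = 5.9781
D_4 = 6.3488
D_5 = 6.7424
TV_5 = 6.9723/(0.079−0.0341) = 155.2856
P₀ = Σ Dₜ/(1+r)ᵗ + TV_5/(1+r)^5 = 129.2469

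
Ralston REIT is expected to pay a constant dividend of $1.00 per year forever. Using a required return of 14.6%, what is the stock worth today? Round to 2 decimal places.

$6.85

Zero-growth DDM (perpetuity): P₀ = D/r = 1.00 / 0.146 = 6.8493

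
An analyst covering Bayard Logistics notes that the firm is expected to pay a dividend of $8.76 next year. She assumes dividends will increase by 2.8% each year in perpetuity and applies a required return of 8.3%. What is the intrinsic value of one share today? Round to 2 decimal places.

Gordon growth model: P₀ = D₁/(r − g), with D₁ = 8.76 given directly.
P₀ = 8.7600 / (0.083 − 0.028) = 8.7600 / 0.055 = 159.2727

$159.27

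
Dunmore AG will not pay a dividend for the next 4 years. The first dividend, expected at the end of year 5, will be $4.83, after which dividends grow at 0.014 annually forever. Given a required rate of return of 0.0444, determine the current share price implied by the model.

$133.54

Deferred-dividend DDM. At t=4 the remaining stream is a growing perpetuity with first payment D_5 = 4.83.
V_4 = D_5/(r−g) = 4.83/(0.0444−0.014) = 158.8816
P₀ = V_4/(1+r)^4 = 158.8816/(1+0.0444)^4 = 133.5384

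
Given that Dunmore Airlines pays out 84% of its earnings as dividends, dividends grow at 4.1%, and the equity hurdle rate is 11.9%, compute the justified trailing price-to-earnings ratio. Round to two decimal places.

11.21

Justified trailing P/E = b(1+g)/(r−g) = 0.84×(1+0.041)/(0.119−0.041) = 11.2108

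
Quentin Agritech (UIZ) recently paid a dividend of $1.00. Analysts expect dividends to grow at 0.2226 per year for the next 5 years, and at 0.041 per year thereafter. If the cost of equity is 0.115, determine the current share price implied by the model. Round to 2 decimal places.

$28.95

Two-stage DDM. Project D₁…D_5 at 0.2226, terminal growth 0.041, discount at r = 0.115.
D_1 = 1.2226
D_2 = 1.4948
D_3 = 1.8275
D_4 = 2.2343
D_5 = 2.7316
Terminal value at t=5: TV = D_6/(r−g) = 2.8436/(0.115−0.041) = 38.4274
P₀ = 1.2226/(1+0.115)^1 + 1.4948/(1+0.115)^2 + 1.8275/(1+0.115)^3 + 2.2343/(1+0.115)^4 + 2.7316/(1+0.115)^5 + 38.4274/(1+0.115)^5 = 28.9458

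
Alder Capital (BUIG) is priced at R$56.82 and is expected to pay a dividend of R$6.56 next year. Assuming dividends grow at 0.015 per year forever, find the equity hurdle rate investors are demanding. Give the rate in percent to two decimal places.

13.05%

Rearranging the constant-growth DDM: r = D₁/P₀ + g.
r = 6.5600 / 56.82 + 0.015 = 0.11545 + 0.015 = 0.13045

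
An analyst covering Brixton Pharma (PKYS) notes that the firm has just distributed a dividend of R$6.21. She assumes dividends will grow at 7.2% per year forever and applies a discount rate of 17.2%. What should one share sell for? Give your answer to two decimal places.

Gordon growth model: P₀ = D₁/(r − g). D₁ = 6.21 × (1 + 0.072) = 6.6571.
P₀ = 6.6571 / (0.172 − 0.072) = 6.6571 / 0.1 = 66.5712

R$66.57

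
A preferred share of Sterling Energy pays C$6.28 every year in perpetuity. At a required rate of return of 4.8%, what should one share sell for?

C$130.83

Zero-growth DDM (perpetuity): P₀ = D/r = 6.28 / 0.048 = 130.8333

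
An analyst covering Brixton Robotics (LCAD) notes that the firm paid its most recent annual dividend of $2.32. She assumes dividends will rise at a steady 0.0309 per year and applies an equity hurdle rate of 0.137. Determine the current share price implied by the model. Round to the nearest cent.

$22.54

Gordon growth model: P₀ = D₁/(r − g). D₁ = 2.32 × (1 + 0.0309) = 2.3917.
P₀ = 2.3917 / (0.137 − 0.0309) = 2.3917 / 0.1061 = 22.5418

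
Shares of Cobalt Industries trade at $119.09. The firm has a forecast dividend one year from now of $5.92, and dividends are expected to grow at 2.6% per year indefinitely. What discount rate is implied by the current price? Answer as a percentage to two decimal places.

7.57%

Rearranging the constant-growth DDM: r = D₁/P₀ + g.
r = 5.9200 / 119.09 + 0.026 = 0.04971 + 0.026 = 0.07571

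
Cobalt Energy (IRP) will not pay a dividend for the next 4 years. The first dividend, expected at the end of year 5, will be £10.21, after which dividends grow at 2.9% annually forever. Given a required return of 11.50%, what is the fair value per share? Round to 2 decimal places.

£76.81

Deferred-dividend DDM. At t=4 the remaining stream is a growing perpetuity with first payment D_5 = 10.21.
V_4 = D_5/(r−g) = 10.21/(0.115−0.029) = 118.7209
P₀ = V_4/(1+r)^4 = 118.7209/(1+0.115)^4 = 76.8118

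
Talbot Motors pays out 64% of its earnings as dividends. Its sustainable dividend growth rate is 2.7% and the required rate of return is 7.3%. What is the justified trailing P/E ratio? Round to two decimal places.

14.29

Justified trailing P/E = b(1+g)/(r−g) = 0.64×(1+0.027)/(0.073−0.027) = 14.2887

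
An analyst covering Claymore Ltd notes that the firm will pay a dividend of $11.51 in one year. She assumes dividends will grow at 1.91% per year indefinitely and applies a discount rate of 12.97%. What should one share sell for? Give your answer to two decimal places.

$104.07

Gordon growth model: P₀ = D₁/(r − g), with D₁ = 11.51 given directly.
P₀ = 11.5100 / (0.1297 − 0.0191) = 11.5100 / 0.1106 = 104.0687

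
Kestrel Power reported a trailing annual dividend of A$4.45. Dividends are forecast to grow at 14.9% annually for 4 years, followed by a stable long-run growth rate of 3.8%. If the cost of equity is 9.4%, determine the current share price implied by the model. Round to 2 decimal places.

Two-stage DDM. Project D₁…D_4 at 0.149, terminal growth 0.038, discount at r = 0.094.
D_1 = 5.1131
D_2 = 5.8749
D_3 = 6.7503
D_4 = 7.7560
Terminal value at t=4: TV = D_5/(r−g) = 8.0508/(0.094−0.038) = 143.7638
P₀ = 5.1131/(1+0.094)^1 + 5.8749/(1+0.094)^2 + 6.7503/(1+0.094)^3 + 7.7560/(1+0.094)^4 + 143.7638/(1+0.094)^4 = 120.5170

A$120.52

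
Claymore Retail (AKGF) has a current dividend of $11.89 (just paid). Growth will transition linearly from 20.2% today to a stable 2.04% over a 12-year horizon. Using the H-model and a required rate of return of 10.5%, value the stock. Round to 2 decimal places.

H-model: P₀ = D₀[(1+g_L) + H(g_S−g_L)]/(r−g_L), with H = 12/2 = 6.
P₀ = 11.89 × [(1+0.0204) + 6×(0.202−0.0204)] / (0.105−0.0204)
   = 11.89 × 2.1100 / 0.0846 = 296.5473

$296.55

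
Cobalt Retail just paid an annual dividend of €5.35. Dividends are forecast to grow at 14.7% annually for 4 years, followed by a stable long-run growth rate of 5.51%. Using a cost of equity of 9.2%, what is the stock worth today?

Two-stage DDM. Project D₁…D_4 at 0.147, terminal growth 0.0551, discount at r = 0.092.
D_1 = 6.1364
D_2 = 7.0385
D_3 = 8.0732
D_4 = 9.2599
Terminal value at t=4: TV = D_5/(r−g) = 9.7701/(0.092−0.0551) = 264.7736
P₀ = 6.1364/(1+0.092)^1 + 7.0385/(1+0.092)^2 + 8.0732/(1+0.092)^3 + 9.2599/(1+0.092)^4 + 264.7736/(1+0.092)^4 = 210.4357

€210.44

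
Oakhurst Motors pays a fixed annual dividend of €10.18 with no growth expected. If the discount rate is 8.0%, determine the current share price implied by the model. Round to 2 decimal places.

€127.25

Zero-growth DDM (perpetuity): P₀ = D/r = 10.18 / 0.08 = 127.2500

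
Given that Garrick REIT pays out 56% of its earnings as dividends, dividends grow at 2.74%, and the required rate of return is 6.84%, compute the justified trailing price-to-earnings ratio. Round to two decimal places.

Justified trailing P/E = b(1+g)/(r−g) = 0.56×(1+0.0274)/(0.0684−0.0274) = 14.0328

14.03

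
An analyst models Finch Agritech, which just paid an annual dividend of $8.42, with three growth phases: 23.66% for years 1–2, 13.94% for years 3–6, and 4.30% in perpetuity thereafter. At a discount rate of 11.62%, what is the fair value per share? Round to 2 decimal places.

Three-stage DDM. Project D₁…D_6; terminal Gordon value at t=6 with g = 0.043; discount at r = 0.1162.
D_1 = 10.4122
D_2 = 12.8757
D_3 = 14.6706
D_4 = 16.7156
D_5 = 19.0458
D_6 = 21.7008
TV_6 = 22.6339/(0.1162−0.043) = 309.2065
P₀ = Σ Dₜ/(1+r)ᵗ + TV_6/(1+r)^6 = 223.0744

$223.07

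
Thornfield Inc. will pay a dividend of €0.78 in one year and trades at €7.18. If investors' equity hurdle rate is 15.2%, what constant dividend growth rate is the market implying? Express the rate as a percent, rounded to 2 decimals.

From P₀ = D₁/(r − g), the implied growth is g = r − D₁/P₀.
g = 0.152 − 0.78/7.18 = 0.152 − 0.10864 = 0.04336

4.34%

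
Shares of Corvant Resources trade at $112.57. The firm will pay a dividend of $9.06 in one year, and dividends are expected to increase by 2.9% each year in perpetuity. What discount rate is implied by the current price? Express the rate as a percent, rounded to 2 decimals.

Rearranging the constant-growth DDM: r = D₁/P₀ + g.
r = 9.0600 / 112.57 + 0.029 = 0.08048 + 0.029 = 0.10948

10.95%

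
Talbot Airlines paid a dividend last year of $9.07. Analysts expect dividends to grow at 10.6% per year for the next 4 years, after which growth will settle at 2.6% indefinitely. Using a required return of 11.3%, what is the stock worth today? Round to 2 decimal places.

$140.01

Two-stage DDM. Project D₁…D_4 at 0.106, terminal growth 0.026, discount at r = 0.113.
D_1 = 10.0314
D_2 = 11.0948
D_3 = 12.2708
D_4 = 13.5715
Terminal value at t=4: TV = D_5/(r−g) = 13.9244/(0.113−0.026) = 160.0501
P₀ = 10.0314/(1+0.113)^1 + 11.0948/(1+0.113)^2 + 12.2708/(1+0.113)^3 + 13.5715/(1+0.113)^4 + 160.0501/(1+0.113)^4 = 140.0110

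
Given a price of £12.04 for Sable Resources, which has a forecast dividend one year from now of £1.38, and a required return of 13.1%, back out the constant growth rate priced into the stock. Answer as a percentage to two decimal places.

From P₀ = D₁/(r − g), the implied growth is g = r − D₁/P₀.
g = 0.131 − 1.38/12.04 = 0.131 − 0.11462 = 0.01638

1.64%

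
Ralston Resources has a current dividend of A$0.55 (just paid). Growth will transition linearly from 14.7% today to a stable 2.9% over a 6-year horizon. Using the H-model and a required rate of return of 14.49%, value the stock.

A$6.56

H-model: P₀ = D₀[(1+g_L) + H(g_S−g_L)]/(r−g_L), with H = 6/2 = 3.
P₀ = 0.55 × [(1+0.029) + 3×(0.147−0.029)] / (0.1449−0.029)
   = 0.55 × 1.3830 / 0.1159 = 6.5630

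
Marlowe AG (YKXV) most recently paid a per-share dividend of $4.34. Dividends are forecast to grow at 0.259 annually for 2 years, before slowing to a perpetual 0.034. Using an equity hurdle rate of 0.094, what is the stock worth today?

Two-stage DDM. Project D₁…D_2 at 0.259, terminal growth 0.034, discount at r = 0.094.
D_1 = 5.4641
D_2 = 6.8793
Terminal value at t=2: TV = D_3/(r−g) = 7.1131/(0.094−0.034) = 118.5524
P₀ = 5.4641/(1+0.094)^1 + 6.8793/(1+0.094)^2 + 118.5524/(1+0.094)^2 = 109.7973

$109.80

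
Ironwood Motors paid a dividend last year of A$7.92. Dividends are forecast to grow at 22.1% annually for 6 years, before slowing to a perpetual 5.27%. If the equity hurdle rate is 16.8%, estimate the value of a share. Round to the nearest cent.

A$150.04

Two-stage DDM. Project D₁…D_6 at 0.221, terminal growth 0.0527, discount at r = 0.168.
D_1 = 9.6703
D_2 = 11.8075
D_3 = 14.4169
D_4 = 17.6030
D_5 = 21.4933
D_6 = 26.2433
Terminal value at t=6: TV = D_7/(r−g) = 27.6264/(0.168−0.0527) = 239.6042
P₀ = 9.6703/(1+0.168)^1 + 11.8075/(1+0.168)^2 + 14.4169/(1+0.168)^3 + 17.6030/(1+0.168)^4 + 21.4933/(1+0.168)^5 + 26.2433/(1+0.168)^6 + 239.6042/(1+0.168)^6 = 150.0352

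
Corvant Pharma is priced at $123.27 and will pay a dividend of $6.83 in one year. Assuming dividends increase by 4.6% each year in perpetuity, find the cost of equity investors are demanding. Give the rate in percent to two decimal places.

Rearranging the constant-growth DDM: r = D₁/P₀ + g.
r = 6.8300 / 123.27 + 0.046 = 0.05541 + 0.046 = 0.10141

10.14%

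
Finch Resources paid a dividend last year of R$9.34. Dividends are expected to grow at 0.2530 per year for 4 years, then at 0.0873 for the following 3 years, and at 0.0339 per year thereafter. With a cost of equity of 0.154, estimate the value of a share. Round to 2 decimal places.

Three-stage DDM. Project D₁…D_7; terminal Gordon value at t=7 with g = 0.0339; discount at r = 0.154.
D_1 = 11.7030
D_2 = 14.6639
D_3 = 18.3738
D_4 = 23.0224
D_5 = 25.0323
D_6 = 27.2176
D_7 = 29.5937
TV_7 = 30.5969/(0.154−0.0339) = 254.7621
P₀ = Σ Dₜ/(1+r)ᵗ + TV_7/(1+r)^7 = 174.1786

R$174.18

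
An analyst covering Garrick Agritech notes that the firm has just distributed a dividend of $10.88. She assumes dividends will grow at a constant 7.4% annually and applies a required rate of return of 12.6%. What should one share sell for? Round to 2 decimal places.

Gordon growth model: P₀ = D₁/(r − g). D₁ = 10.88 × (1 + 0.074) = 11.6851.
P₀ = 11.6851 / (0.126 − 0.074) = 11.6851 / 0.052 = 224.7138

$224.71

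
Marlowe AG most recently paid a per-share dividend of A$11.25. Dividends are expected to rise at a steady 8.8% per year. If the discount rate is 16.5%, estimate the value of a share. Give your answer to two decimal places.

A$158.96

Gordon growth model: P₀ = D₁/(r − g). D₁ = 11.25 × (1 + 0.088) = 12.2400.
P₀ = 12.2400 / (0.165 − 0.088) = 12.2400 / 0.077 = 158.9610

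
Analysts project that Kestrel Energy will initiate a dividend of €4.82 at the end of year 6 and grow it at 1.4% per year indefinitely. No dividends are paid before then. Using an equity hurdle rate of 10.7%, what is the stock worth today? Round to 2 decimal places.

Deferred-dividend DDM. At t=5 the remaining stream is a growing perpetuity with first payment D_6 = 4.82.
V_5 = D_6/(r−g) = 4.82/(0.107−0.014) = 51.8280
P₀ = V_5/(1+r)^5 = 51.8280/(1+0.107)^5 = 31.1764

€31.18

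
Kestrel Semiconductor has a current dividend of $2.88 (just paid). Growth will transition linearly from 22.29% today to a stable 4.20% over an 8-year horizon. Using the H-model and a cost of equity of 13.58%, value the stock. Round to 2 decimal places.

H-model: P₀ = D₀[(1+g_L) + H(g_S−g_L)]/(r−g_L), with H = 8/2 = 4.
P₀ = 2.88 × [(1+0.042) + 4×(0.2229−0.042)] / (0.1358−0.042)
   = 2.88 × 1.7656 / 0.0938 = 54.2103

$54.21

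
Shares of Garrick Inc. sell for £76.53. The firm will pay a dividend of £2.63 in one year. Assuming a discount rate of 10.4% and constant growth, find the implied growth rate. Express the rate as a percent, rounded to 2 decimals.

From P₀ = D₁/(r − g), the implied growth is g = r − D₁/P₀.
g = 0.104 − 2.63/76.53 = 0.104 − 0.03437 = 0.06963

6.96%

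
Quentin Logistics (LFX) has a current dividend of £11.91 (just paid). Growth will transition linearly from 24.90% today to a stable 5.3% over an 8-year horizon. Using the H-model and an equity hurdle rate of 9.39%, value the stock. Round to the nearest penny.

H-model: P₀ = D₀[(1+g_L) + H(g_S−g_L)]/(r−g_L), with H = 8/2 = 4.
P₀ = 11.91 × [(1+0.053) + 4×(0.249−0.053)] / (0.0939−0.053)
   = 11.91 × 1.8370 / 0.0409 = 534.9308

£534.93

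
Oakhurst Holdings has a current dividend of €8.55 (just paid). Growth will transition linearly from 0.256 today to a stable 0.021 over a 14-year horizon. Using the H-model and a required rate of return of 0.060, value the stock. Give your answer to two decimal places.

€584.47

H-model: P₀ = D₀[(1+g_L) + H(g_S−g_L)]/(r−g_L), with H = 14/2 = 7.
P₀ = 8.55 × [(1+0.021) + 7×(0.256−0.021)] / (0.06−0.021)
   = 8.55 × 2.6660 / 0.039 = 584.4692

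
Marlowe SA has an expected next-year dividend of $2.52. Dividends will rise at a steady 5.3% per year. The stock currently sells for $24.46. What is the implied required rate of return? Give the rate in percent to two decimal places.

Rearranging the constant-growth DDM: r = D₁/P₀ + g.
r = 2.5200 / 24.46 + 0.053 = 0.10303 + 0.053 = 0.15603

15.60%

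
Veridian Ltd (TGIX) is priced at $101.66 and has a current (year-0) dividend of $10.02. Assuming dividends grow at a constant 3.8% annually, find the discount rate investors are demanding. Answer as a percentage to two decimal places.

Rearranging the constant-growth DDM: r = D₁/P₀ + g.
D₁ = 10.02 × (1 + 0.038) = 10.4008.
r = 10.4008 / 101.66 + 0.038 = 0.10231 + 0.038 = 0.14031

14.03%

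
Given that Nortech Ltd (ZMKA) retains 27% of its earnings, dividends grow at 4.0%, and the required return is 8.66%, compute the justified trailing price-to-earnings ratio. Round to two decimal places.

16.29

Payout ratio b = 1 − 0.27 = 0.73.
Justified trailing P/E = b(1+g)/(r−g) = 0.73×(1+0.04)/(0.0866−0.04) = 16.2918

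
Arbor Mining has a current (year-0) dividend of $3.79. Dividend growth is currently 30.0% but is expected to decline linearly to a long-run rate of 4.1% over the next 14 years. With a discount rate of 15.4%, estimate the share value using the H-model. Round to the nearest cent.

H-model: P₀ = D₀[(1+g_L) + H(g_S−g_L)]/(r−g_L), with H = 14/2 = 7.
P₀ = 3.79 × [(1+0.041) + 7×(0.3−0.041)] / (0.154−0.041)
   = 3.79 × 2.8540 / 0.113 = 95.7227

$95.72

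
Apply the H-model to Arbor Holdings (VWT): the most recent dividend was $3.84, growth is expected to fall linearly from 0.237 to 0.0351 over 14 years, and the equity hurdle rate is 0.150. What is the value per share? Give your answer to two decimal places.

H-model: P₀ = D₀[(1+g_L) + H(g_S−g_L)]/(r−g_L), with H = 14/2 = 7.
P₀ = 3.84 × [(1+0.0351) + 7×(0.237−0.0351)] / (0.15−0.0351)
   = 3.84 × 2.4484 / 0.1149 = 81.8264

$81.83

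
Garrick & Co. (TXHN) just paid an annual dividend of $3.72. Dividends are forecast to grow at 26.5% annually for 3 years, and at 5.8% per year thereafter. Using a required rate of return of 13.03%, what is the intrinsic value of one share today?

Two-stage DDM. Project D₁…D_3 at 0.265, terminal growth 0.058, discount at r = 0.1303.
D_1 = 4.7058
D_2 = 5.9528
D_3 = 7.5303
Terminal value at t=3: TV = D_4/(r−g) = 7.9671/(0.1303−0.058) = 110.1950
P₀ = 4.7058/(1+0.1303)^1 + 5.9528/(1+0.1303)^2 + 7.5303/(1+0.1303)^3 + 110.1950/(1+0.1303)^3 = 90.3474

$90.35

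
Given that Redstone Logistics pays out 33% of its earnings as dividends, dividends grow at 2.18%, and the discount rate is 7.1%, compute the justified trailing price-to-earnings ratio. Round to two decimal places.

Justified trailing P/E = b(1+g)/(r−g) = 0.33×(1+0.0218)/(0.071−0.0218) = 6.8535

6.85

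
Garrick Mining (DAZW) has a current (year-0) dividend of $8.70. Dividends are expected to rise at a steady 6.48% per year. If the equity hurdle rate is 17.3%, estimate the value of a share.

$85.62

Gordon growth model: P₀ = D₁/(r − g). D₁ = 8.70 × (1 + 0.0648) = 9.2638.
P₀ = 9.2638 / (0.173 − 0.0648) = 9.2638 / 0.1082 = 85.6170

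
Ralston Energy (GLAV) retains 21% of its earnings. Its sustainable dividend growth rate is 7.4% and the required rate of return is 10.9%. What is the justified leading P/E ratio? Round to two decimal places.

Payout ratio b = 1 − 0.21 = 0.79.
Justified leading P/E = b/(r−g) = 0.79/(0.109−0.074) = 22.5714

22.57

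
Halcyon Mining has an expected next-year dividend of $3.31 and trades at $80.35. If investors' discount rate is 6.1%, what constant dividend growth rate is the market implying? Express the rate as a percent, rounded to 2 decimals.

From P₀ = D₁/(r − g), the implied growth is g = r − D₁/P₀.
g = 0.061 − 3.31/80.35 = 0.061 − 0.04119 = 0.01981

1.98%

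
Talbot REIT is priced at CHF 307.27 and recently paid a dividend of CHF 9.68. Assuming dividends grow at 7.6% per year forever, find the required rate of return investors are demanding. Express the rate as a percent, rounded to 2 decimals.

Rearranging the constant-growth DDM: r = D₁/P₀ + g.
D₁ = 9.68 × (1 + 0.076) = 10.4157.
r = 10.4157 / 307.27 + 0.076 = 0.03390 + 0.076 = 0.10990

10.99%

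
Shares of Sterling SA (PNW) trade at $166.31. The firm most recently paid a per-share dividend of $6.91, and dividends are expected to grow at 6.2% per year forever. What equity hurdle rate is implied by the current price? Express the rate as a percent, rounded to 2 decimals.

10.61%

Rearranging the constant-growth DDM: r = D₁/P₀ + g.
D₁ = 6.91 × (1 + 0.062) = 7.3384.
r = 7.3384 / 166.31 + 0.062 = 0.04412 + 0.062 = 0.10612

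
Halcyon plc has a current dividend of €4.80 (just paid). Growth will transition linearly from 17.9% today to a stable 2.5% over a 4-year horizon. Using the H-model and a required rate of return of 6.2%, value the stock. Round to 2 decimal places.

€172.93

H-model: P₀ = D₀[(1+g_L) + H(g_S−g_L)]/(r−g_L), with H = 4/2 = 2.
P₀ = 4.80 × [(1+0.025) + 2×(0.179−0.025)] / (0.062−0.025)
   = 4.80 × 1.3330 / 0.037 = 172.9297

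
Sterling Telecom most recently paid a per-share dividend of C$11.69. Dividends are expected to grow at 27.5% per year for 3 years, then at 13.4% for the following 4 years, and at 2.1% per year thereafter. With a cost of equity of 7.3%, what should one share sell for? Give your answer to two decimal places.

Three-stage DDM. Project D₁…D_7; terminal Gordon value at t=7 with g = 0.021; discount at r = 0.073.
D_1 = 14.9047
D_2 = 19.0036
D_3 = 24.2295
D_4 = 27.4763
D_5 = 31.1581
D_6 = 35.3333
D_7 = 40.0680
TV_7 = 40.9094/(0.073−0.021) = 786.7191
P₀ = Σ Dₜ/(1+r)ᵗ + TV_7/(1+r)^7 = 620.6846

C$620.68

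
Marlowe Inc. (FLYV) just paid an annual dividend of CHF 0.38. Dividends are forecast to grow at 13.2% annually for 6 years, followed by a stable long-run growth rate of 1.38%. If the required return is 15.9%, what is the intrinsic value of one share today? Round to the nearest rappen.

Two-stage DDM. Project D₁…D_6 at 0.132, terminal growth 0.0138, discount at r = 0.159.
D_1 = 0.4302
D_2 = 0.4869
D_3 = 0.5512
D_4 = 0.6240
D_5 = 0.7063
D_6 = 0.7996
Terminal value at t=6: TV = D_7/(r−g) = 0.8106/(0.159−0.0138) = 5.5827
P₀ = 0.4302/(1+0.159)^1 + 0.4869/(1+0.159)^2 + 0.5512/(1+0.159)^3 + 0.6240/(1+0.159)^4 + 0.7063/(1+0.159)^5 + 0.7996/(1+0.159)^6 + 5.5827/(1+0.159)^6 = 4.4044

CHF 4.40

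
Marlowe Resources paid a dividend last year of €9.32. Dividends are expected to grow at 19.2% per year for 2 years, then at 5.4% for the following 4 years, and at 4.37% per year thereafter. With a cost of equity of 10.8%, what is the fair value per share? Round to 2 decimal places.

€202.32

Three-stage DDM. Project D₁…D_6; terminal Gordon value at t=6 with g = 0.0437; discount at r = 0.108.
D_1 = 11.1094
D_2 = 13.2425
D_3 = 13.9575
D_4 = 14.7113
D_5 = 15.5057
D_6 = 16.3430
TV_6 = 17.0572/(0.108−0.0437) = 265.2745
P₀ = Σ Dₜ/(1+r)ᵗ + TV_6/(1+r)^6 = 202.3227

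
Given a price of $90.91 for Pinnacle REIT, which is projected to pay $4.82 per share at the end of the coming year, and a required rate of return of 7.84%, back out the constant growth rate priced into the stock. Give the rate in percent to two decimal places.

From P₀ = D₁/(r − g), the implied growth is g = r − D₁/P₀.
g = 0.0784 − 4.82/90.91 = 0.0784 − 0.05302 = 0.02538

2.54%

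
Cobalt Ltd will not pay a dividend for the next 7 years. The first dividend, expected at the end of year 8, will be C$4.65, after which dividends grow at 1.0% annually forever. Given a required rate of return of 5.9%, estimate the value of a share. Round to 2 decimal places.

Deferred-dividend DDM. At t=7 the remaining stream is a growing perpetuity with first payment D_8 = 4.65.
V_7 = D_8/(r−g) = 4.65/(0.059−0.01) = 94.8980
P₀ = V_7/(1+r)^7 = 94.8980/(1+0.059)^7 = 63.5309

C$63.53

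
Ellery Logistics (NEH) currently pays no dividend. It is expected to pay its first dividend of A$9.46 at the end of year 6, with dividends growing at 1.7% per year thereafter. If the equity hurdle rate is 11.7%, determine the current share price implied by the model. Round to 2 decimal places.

A$54.40

Deferred-dividend DDM. At t=5 the remaining stream is a growing perpetuity with first payment D_6 = 9.46.
V_5 = D_6/(r−g) = 9.46/(0.117−0.017) = 94.6000
P₀ = V_5/(1+r)^5 = 94.6000/(1+0.117)^5 = 54.4033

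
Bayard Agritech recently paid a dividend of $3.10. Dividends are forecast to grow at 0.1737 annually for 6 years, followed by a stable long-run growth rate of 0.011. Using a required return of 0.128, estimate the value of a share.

Two-stage DDM. Project D₁…D_6 at 0.1737, terminal growth 0.011, discount at r = 0.128.
D_1 = 3.6385
D_2 = 4.2705
D_3 = 5.0123
D_4 = 5.8829
D_5 = 6.9047
D_6 = 8.1041
Terminal value at t=6: TV = D_7/(r−g) = 8.1932/(0.128−0.011) = 70.0277
P₀ = 3.6385/(1+0.128)^1 + 4.2705/(1+0.128)^2 + 5.0123/(1+0.128)^3 + 5.8829/(1+0.128)^4 + 6.9047/(1+0.128)^5 + 8.1041/(1+0.128)^6 + 70.0277/(1+0.128)^6 = 55.4180

$55.42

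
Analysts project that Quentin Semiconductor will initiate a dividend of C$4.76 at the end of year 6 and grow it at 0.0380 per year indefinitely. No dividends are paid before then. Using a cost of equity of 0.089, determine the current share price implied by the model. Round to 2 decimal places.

C$60.94

Deferred-dividend DDM. At t=5 the remaining stream is a growing perpetuity with first payment D_6 = 4.76.
V_5 = D_6/(r−g) = 4.76/(0.089−0.038) = 93.3333
P₀ = V_5/(1+r)^5 = 93.3333/(1+0.089)^5 = 60.9393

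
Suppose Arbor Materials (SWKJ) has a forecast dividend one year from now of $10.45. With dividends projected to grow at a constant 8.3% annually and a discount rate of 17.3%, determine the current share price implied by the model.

$116.11

Gordon growth model: P₀ = D₁/(r − g), with D₁ = 10.45 given directly.
P₀ = 10.4500 / (0.173 − 0.083) = 10.4500 / 0.09 = 116.1111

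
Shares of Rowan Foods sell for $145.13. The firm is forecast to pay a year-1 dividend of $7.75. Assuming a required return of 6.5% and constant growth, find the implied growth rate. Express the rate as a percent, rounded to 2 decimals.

From P₀ = D₁/(r − g), the implied growth is g = r − D₁/P₀.
g = 0.065 − 7.75/145.13 = 0.065 − 0.05340 = 0.01160

1.16%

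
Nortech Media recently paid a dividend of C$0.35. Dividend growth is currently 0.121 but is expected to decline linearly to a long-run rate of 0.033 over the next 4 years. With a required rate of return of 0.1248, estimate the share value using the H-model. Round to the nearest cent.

C$4.61

H-model: P₀ = D₀[(1+g_L) + H(g_S−g_L)]/(r−g_L), with H = 4/2 = 2.
P₀ = 0.35 × [(1+0.033) + 2×(0.121−0.033)] / (0.1248−0.033)
   = 0.35 × 1.2090 / 0.0918 = 4.6095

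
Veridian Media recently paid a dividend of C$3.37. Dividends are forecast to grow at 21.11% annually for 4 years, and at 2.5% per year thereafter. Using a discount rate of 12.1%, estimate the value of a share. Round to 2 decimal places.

C$65.44

Two-stage DDM. Project D₁…D_4 at 0.2111, terminal growth 0.025, discount at r = 0.121.
D_1 = 4.0814
D_2 = 4.9430
D_3 = 5.9865
D_4 = 7.2502
Terminal value at t=4: TV = D_5/(r−g) = 7.4315/(0.121−0.025) = 77.4110
P₀ = 4.0814/(1+0.121)^1 + 4.9430/(1+0.121)^2 + 5.9865/(1+0.121)^3 + 7.2502/(1+0.121)^4 + 77.4110/(1+0.121)^4 = 65.4360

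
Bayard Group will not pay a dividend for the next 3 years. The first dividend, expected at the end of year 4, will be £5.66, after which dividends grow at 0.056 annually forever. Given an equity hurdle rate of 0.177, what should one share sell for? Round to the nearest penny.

Deferred-dividend DDM. At t=3 the remaining stream is a growing perpetuity with first payment D_4 = 5.66.
V_3 = D_4/(r−g) = 5.66/(0.177−0.056) = 46.7769
P₀ = V_3/(1+r)^3 = 46.7769/(1+0.177)^3 = 28.6881

£28.69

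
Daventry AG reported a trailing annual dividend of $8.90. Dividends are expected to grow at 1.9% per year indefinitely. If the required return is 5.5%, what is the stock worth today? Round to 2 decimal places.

Gordon growth model: P₀ = D₁/(r − g). D₁ = 8.90 × (1 + 0.019) = 9.0691.
P₀ = 9.0691 / (0.055 − 0.019) = 9.0691 / 0.036 = 251.9194

$251.92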